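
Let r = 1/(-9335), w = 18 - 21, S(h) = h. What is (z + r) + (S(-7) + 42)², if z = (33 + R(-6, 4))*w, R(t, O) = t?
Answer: 10679239/9335 ≈ 1144.0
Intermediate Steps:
w = -3
r = -1/9335 ≈ -0.00010712
z = -81 (z = (33 - 6)*(-3) = 27*(-3) = -81)
(z + r) + (S(-7) + 42)² = (-81 - 1/9335) + (-7 + 42)² = -756136/9335 + 35² = -756136/9335 + 1225 = 10679239/9335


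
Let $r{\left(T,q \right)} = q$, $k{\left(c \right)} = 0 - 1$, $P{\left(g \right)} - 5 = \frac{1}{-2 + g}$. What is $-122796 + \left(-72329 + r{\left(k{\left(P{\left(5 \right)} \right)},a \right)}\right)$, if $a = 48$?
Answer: $-195077$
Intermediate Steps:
$P{\left(g \right)} = 5 + \frac{1}{-2 + g}$
$k{\left(c \right)} = -1$
$-122796 + \left(-72329 + r{\left(k{\left(P{\left(5 \right)} \right)},a \right)}\right) = -122796 + \left(-72329 + 48\right) = -122796 - 72281 = -195077$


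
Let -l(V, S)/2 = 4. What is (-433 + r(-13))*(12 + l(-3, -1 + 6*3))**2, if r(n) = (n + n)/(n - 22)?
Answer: -242064/35 ≈ -6916.1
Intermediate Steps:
l(V, S) = -8 (l(V, S) = -2*4 = -8)
r(n) = 2*n/(-22 + n) (r(n) = (2*n)/(-22 + n) = 2*n/(-22 + n))
(-433 + r(-13))*(12 + l(-3, -1 + 6*3))**2 = (-433 + 2*(-13)/(-22 - 13))*(12 - 8)**2 = (-433 + 2*(-13)/(-35))*4**2 = (-433 + 2*(-13)*(-1/35))*16 = (-433 + 26/35)*16 = -15129/35*16 = -242064/35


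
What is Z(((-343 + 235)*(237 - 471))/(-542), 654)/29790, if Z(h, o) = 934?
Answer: 467/14895 ≈ 0.031353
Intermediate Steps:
Z(((-343 + 235)*(237 - 471))/(-542), 654)/29790 = 934/29790 = 934*(1/29790) = 467/14895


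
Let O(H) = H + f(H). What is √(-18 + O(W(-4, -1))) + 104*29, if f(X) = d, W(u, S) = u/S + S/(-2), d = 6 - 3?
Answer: 3016 + I*√42/2 ≈ 3016.0 + 3.2404*I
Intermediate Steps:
d = 3
W(u, S) = -S/2 + u/S (W(u, S) = u/S + S*(-½) = u/S - S/2 = -S/2 + u/S)
f(X) = 3
O(H) = 3 + H (O(H) = H + 3 = 3 + H)
√(-18 + O(W(-4, -1))) + 104*29 = √(-18 + (3 + (-½*(-1) - 4/(-1)))) + 104*29 = √(-18 + (3 + (½ - 4*(-1)))) + 3016 = √(-18 + (3 + (½ + 4))) + 3016 = √(-18 + (3 + 9/2)) + 3016 = √(-18 + 15/2) + 3016 = √(-21/2) + 3016 = I*√42/2 + 3016 = 3016 + I*√42/2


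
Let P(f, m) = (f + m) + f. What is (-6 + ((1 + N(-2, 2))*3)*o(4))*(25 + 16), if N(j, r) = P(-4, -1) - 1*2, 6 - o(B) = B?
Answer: -2706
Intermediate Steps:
P(f, m) = m + 2*f
o(B) = 6 - B
N(j, r) = -11 (N(j, r) = (-1 + 2*(-4)) - 1*2 = (-1 - 8) - 2 = -9 - 2 = -11)
(-6 + ((1 + N(-2, 2))*3)*o(4))*(25 + 16) = (-6 + ((1 - 11)*3)*(6 - 1*4))*(25 + 16) = (-6 + (-10*3)*(6 - 4))*41 = (-6 - 30*2)*41 = (-6 - 60)*41 = -66*41 = -2706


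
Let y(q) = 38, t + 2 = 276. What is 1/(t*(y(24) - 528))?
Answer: -1/134260 ≈ -7.4482e-6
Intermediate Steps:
t = 274 (t = -2 + 276 = 274)
1/(t*(y(24) - 528)) = 1/(274*(38 - 528)) = 1/(274*(-490)) = 1/(-134260) = -1/134260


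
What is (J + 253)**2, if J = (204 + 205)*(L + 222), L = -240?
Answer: 50537881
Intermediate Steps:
J = -7362 (J = (204 + 205)*(-240 + 222) = 409*(-18) = -7362)
(J + 253)**2 = (-7362 + 253)**2 = (-7109)**2 = 50537881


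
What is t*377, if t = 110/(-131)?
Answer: -41470/131 ≈ -316.56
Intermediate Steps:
t = -110/131 (t = 110*(-1/131) = -110/131 ≈ -0.83969)
t*377 = -110/131*377 = -41470/131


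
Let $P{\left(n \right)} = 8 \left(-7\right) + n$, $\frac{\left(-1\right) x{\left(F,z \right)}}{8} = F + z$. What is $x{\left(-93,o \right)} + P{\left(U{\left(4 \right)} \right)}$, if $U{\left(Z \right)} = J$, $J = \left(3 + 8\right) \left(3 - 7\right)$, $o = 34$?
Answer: $372$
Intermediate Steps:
$J = -44$ ($J = 11 \left(-4\right) = -44$)
$x{\left(F,z \right)} = - 8 F - 8 z$ ($x{\left(F,z \right)} = - 8 \left(F + z\right) = - 8 F - 8 z$)
$U{\left(Z \right)} = -44$
$P{\left(n \right)} = -56 + n$
$x{\left(-93,o \right)} + P{\left(U{\left(4 \right)} \right)} = \left(\left(-8\right) \left(-93\right) - 272\right) - 100 = \left(744 - 272\right) - 100 = 472 - 100 = 372$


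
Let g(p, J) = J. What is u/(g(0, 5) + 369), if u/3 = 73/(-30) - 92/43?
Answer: -347/9460 ≈ -0.036681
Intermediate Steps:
u = -5899/430 (u = 3*(73/(-30) - 92/43) = 3*(73*(-1/30) - 92*1/43) = 3*(-73/30 - 92/43) = 3*(-5899/1290) = -5899/430 ≈ -13.719)
u/(g(0, 5) + 369) = -5899/(430*(5 + 369)) = -5899/430/374 = -5899/430*1/374 = -347/9460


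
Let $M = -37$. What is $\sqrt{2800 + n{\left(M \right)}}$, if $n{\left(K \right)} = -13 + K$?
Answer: $5 \sqrt{110} \approx 52.44$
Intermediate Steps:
$\sqrt{2800 + n{\left(M \right)}} = \sqrt{2800 - 50} = \sqrt{2750} = 5 \sqrt{110}$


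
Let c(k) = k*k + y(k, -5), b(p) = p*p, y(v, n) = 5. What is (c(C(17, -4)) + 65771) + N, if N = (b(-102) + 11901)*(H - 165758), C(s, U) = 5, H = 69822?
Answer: -2139786679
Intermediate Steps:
b(p) = p²
c(k) = 5 + k² (c(k) = k*k + 5 = k² + 5 = 5 + k²)
N = -2139852480 (N = ((-102)² + 11901)*(69822 - 165758) = (10404 + 11901)*(-95936) = 22305*(-95936) = -2139852480)
(c(C(17, -4)) + 65771) + N = ((5 + 5²) + 65771) - 2139852480 = ((5 + 25) + 65771) - 2139852480 = (30 + 65771) - 2139852480 = 65801 - 2139852480 = -2139786679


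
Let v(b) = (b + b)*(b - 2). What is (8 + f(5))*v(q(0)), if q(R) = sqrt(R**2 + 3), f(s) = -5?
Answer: 18 - 12*sqrt(3) ≈ -2.7846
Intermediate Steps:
q(R) = sqrt(3 + R**2)
v(b) = 2*b*(-2 + b) (v(b) = (2*b)*(-2 + b) = 2*b*(-2 + b))
(8 + f(5))*v(q(0)) = (8 - 5)*(2*sqrt(3 + 0**2)*(-2 + sqrt(3 + 0**2))) = 3*(2*sqrt(3 + 0)*(-2 + sqrt(3 + 0))) = 3*(2*sqrt(3)*(-2 + sqrt(3))) = 6*sqrt(3)*(-2 + sqrt(3))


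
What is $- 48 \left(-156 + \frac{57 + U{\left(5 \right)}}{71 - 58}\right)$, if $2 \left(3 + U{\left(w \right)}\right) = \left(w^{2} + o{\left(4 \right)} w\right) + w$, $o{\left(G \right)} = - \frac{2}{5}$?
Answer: $\frac{94080}{13} \approx 7236.9$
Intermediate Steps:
$o{\left(G \right)} = - \frac{2}{5}$ ($o{\left(G \right)} = \left(-2\right) \frac{1}{5} = - \frac{2}{5}$)
$U{\left(w \right)} = -3 + \frac{w^{2}}{2} + \frac{3 w}{10}$ ($U{\left(w \right)} = -3 + \frac{\left(w^{2} - \frac{2 w}{5}\right) + w}{2} = -3 + \frac{w^{2} + \frac{3 w}{5}}{2} = -3 + \left(\frac{w^{2}}{2} + \frac{3 w}{10}\right) = -3 + \frac{w^{2}}{2} + \frac{3 w}{10}$)
$- 48 \left(-156 + \frac{57 + U{\left(5 \right)}}{71 - 58}\right) = - 48 \left(-156 + \frac{57 + \left(-3 + \frac{5^{2}}{2} + \frac{3}{10} \cdot 5\right)}{71 - 58}\right) = - 48 \left(-156 + \frac{57 + \left(-3 + \frac{1}{2} \cdot 25 + \frac{3}{2}\right)}{13}\right) = - 48 \left(-156 + \left(57 + \left(-3 + \frac{25}{2} + \frac{3}{2}\right)\right) \frac{1}{13}\right) = - 48 \left(-156 + \left(57 + 11\right) \frac{1}{13}\right) = - 48 \left(-156 + 68 \cdot \frac{1}{13}\right) = - 48 \left(-156 + \frac{68}{13}\right) = \left(-48\right) \left(- \frac{1960}{13}\right) = \frac{94080}{13}$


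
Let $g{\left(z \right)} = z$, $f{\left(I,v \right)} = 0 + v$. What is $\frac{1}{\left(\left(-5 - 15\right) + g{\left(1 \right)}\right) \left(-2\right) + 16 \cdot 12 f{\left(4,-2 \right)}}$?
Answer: $- \frac{1}{346} \approx -0.0028902$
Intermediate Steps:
$f{\left(I,v \right)} = v$
$\frac{1}{\left(\left(-5 - 15\right) + g{\left(1 \right)}\right) \left(-2\right) + 16 \cdot 12 f{\left(4,-2 \right)}} = \frac{1}{\left(\left(-5 - 15\right) + 1\right) \left(-2\right) + 16 \cdot 12 \left(-2\right)} = \frac{1}{\left(\left(-5 - 15\right) + 1\right) \left(-2\right) + 192 \left(-2\right)} = \frac{1}{\left(-20 + 1\right) \left(-2\right) - 384} = \frac{1}{\left(-19\right) \left(-2\right) - 384} = \frac{1}{38 - 384} = \frac{1}{-346} = - \frac{1}{346}$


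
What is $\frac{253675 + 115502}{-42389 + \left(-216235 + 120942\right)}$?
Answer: $- \frac{123059}{45894} \approx -2.6814$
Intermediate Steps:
$\frac{253675 + 115502}{-42389 + \left(-216235 + 120942\right)} = \frac{369177}{-42389 - 95293} = \frac{369177}{-137682} = 369177 \left(- \frac{1}{137682}\right) = - \frac{123059}{45894}$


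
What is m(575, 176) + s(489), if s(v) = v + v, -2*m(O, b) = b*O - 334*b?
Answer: -20230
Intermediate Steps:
m(O, b) = 167*b - O*b/2 (m(O, b) = -(b*O - 334*b)/2 = -(O*b - 334*b)/2 = -(-334*b + O*b)/2 = 167*b - O*b/2)
s(v) = 2*v
m(575, 176) + s(489) = (½)*176*(334 - 1*575) + 2*489 = (½)*176*(334 - 575) + 978 = (½)*176*(-241) + 978 = -21208 + 978 = -20230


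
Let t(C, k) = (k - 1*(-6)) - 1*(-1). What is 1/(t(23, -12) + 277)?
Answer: 1/272 ≈ 0.0036765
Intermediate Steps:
t(C, k) = 7 + k (t(C, k) = (k + 6) + 1 = (6 + k) + 1 = 7 + k)
1/(t(23, -12) + 277) = 1/((7 - 12) + 277) = 1/(-5 + 277) = 1/272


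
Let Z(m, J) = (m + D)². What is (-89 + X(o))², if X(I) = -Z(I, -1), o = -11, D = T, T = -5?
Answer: 119025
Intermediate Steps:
D = -5
Z(m, J) = (-5 + m)² (Z(m, J) = (m - 5)² = (-5 + m)²)
X(I) = -(-5 + I)²
(-89 + X(o))² = (-89 - (-5 - 11)²)² = (-89 - 1*(-16)²)² = (-89 - 1*256)² = (-89 - 256)² = (-345)² = 119025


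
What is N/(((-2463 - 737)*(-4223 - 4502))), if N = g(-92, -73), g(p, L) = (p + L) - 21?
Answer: -93/13960000 ≈ -6.6619e-6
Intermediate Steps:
g(p, L) = -21 + L + p (g(p, L) = (L + p) - 21 = -21 + L + p)
N = -186 (N = -21 - 73 - 92 = -186)
N/(((-2463 - 737)*(-4223 - 4502))) = -186*1/((-4223 - 4502)*(-2463 - 737)) = -186/((-3200*(-8725))) = -186/27920000 = -186*1/27920000 = -93/13960000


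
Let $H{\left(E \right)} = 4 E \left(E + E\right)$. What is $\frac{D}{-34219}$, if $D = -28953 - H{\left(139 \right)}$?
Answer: $\frac{9659}{1801} \approx 5.3631$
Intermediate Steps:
$H{\left(E \right)} = 8 E^{2}$ ($H{\left(E \right)} = 4 E 2 E = 8 E^{2}$)
$D = -183521$ ($D = -28953 - 8 \cdot 139^{2} = -28953 - 8 \cdot 19321 = -28953 - 154568 = -183521$)
$\frac{D}{-34219} = - \frac{183521}{-34219} = \left(-183521\right) \left(- \frac{1}{34219}\right) = \frac{9659}{1801}$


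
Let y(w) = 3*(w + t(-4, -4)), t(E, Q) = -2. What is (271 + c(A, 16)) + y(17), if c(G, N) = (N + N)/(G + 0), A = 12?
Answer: 956/3 ≈ 318.67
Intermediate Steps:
y(w) = -6 + 3*w (y(w) = 3*(w - 2) = 3*(-2 + w) = -6 + 3*w)
c(G, N) = 2*N/G (c(G, N) = (2*N)/G = 2*N/G)
(271 + c(A, 16)) + y(17) = (271 + 2*16/12) + (-6 + 3*17) = (271 + 2*16*(1/12)) + (-6 + 51) = (271 + 8/3) + 45 = 821/3 + 45 = 956/3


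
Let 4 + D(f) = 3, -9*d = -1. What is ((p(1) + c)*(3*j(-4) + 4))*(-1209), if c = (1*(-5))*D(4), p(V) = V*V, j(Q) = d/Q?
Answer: -56823/2 ≈ -28412.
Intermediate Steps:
d = ⅑ (d = -⅑*(-1) = ⅑ ≈ 0.11111)
j(Q) = 1/(9*Q)
p(V) = V²
D(f) = -1 (D(f) = -4 + 3 = -1)
c = 5 (c = (1*(-5))*(-1) = -5*(-1) = 5)
((p(1) + c)*(3*j(-4) + 4))*(-1209) = ((1² + 5)*(3*((⅑)/(-4)) + 4))*(-1209) = ((1 + 5)*(3*((⅑)*(-¼)) + 4))*(-1209) = (6*(3*(-1/36) + 4))*(-1209) = (6*(-1/12 + 4))*(-1209) = (6*(47/12))*(-1209) = (47/2)*(-1209) = -56823/2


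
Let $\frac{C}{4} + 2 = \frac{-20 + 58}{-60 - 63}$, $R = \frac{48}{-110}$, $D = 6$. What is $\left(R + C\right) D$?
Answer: $- \frac{130864}{2255} \approx -58.033$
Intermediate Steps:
$R = - \frac{24}{55}$ ($R = 48 \left(- \frac{1}{110}\right) = - \frac{24}{55} \approx -0.43636$)
$C = - \frac{1136}{123}$ ($C = -8 + 4 \frac{-20 + 58}{-60 - 63} = -8 + 4 \frac{38}{-123} = -8 + 4 \cdot 38 \left(- \frac{1}{123}\right) = -8 + 4 \left(- \frac{38}{123}\right) = -8 - \frac{152}{123} = - \frac{1136}{123} \approx -9.2358$)
$\left(R + C\right) D = \left(- \frac{24}{55} - \frac{1136}{123}\right) 6 = \left(- \frac{65432}{6765}\right) 6 = - \frac{130864}{2255}$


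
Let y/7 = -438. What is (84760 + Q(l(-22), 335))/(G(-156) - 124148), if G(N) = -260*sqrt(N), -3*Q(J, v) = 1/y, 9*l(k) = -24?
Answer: -24197142942797/35465812823448 + 50675461265*I*sqrt(39)/17732906411724 ≈ -0.68227 + 0.017846*I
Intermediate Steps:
y = -3066 (y = 7*(-438) = -3066)
l(k) = -8/3 (l(k) = (1/9)*(-24) = -8/3)
Q(J, v) = 1/9198 (Q(J, v) = -1/3/(-3066) = -1/3*(-1/3066) = 1/9198)
(84760 + Q(l(-22), 335))/(G(-156) - 124148) = (84760 + 1/9198)/(-520*I*sqrt(39) - 124148) = 779622481/(9198*(-520*I*sqrt(39) - 124148)) = 779622481/(9198*(-124148 - 520*I*sqrt(39)))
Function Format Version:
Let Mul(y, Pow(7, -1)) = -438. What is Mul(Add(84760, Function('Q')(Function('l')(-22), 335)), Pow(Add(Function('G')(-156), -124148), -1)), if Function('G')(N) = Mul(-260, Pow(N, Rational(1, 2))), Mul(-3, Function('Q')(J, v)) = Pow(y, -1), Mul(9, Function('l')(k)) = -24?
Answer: Add(Rational(-24197142942797, 35465812823448), Mul(Rational(50675461265, 17732906411724), I, Pow(39, Rational(1, 2)))) ≈ Add(-0.68227, Mul(0.017846, I))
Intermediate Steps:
y = -3066 (y = Mul(7, -438) = -3066)
Function('l')(k) = Rational(-8, 3) (Function('l')(k) = Mul(Rational(1, 9), -24) = Rational(-8, 3))
Function('Q')(J, v) = Rational(1, 9198) (Function('Q')(J, v) = Mul(Rational(-1, 3), Pow(-3066, -1)) = Mul(Rational(-1, 3), Rational(-1, 3066)) = Rational(1, 9198))
Mul(Add(84760, Function('Q')(Function('l')(-22), 335)), Pow(Add(Function('G')(-156), -124148), -1)) = Mul(Add(84760, Rational(1, 9198)), Pow(Add(Mul(-260, Pow(-156, Rational(1, 2))), -124148), -1)) = Mul(Rational(779622481, 9198), Pow(Add(Mul(-260, Mul(2, I, Pow(39, Rational(1, 2)))), -124148), -1)) = Mul(Rational(779622481, 9198), Pow(Add(Mul(-520, I, Pow(39, Rational(1, 2))), -124148), -1)) = Mul(Rational(779622481, 9198), Pow(Add(-124148, Mul(-520, I, Pow(39, Rational(1, 2)))), -1))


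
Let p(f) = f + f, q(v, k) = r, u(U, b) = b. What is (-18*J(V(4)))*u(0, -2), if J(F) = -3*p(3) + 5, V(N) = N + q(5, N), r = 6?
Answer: -468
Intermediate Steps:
q(v, k) = 6
p(f) = 2*f
V(N) = 6 + N (V(N) = N + 6 = 6 + N)
J(F) = -13 (J(F) = -6*3 + 5 = -3*6 + 5 = -18 + 5 = -13)
(-18*J(V(4)))*u(0, -2) = -18*(-13)*(-2) = 234*(-2) = -468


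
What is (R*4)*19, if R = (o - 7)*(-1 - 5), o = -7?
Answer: 6384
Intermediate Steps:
R = 84 (R = (-7 - 7)*(-1 - 5) = -14*(-6) = 84)
(R*4)*19 = (84*4)*19 = 336*19 = 6384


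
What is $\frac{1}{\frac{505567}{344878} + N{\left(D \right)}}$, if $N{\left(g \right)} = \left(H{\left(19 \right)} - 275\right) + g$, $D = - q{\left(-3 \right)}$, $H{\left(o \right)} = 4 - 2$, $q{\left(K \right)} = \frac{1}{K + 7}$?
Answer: $- \frac{689756}{187464693} \approx -0.0036794$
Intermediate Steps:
$q{\left(K \right)} = \frac{1}{7 + K}$
$H{\left(o \right)} = 2$
$D = - \frac{1}{4}$ ($D = - \frac{1}{7 - 3} = - \frac{1}{4} \approx -0.25$)
$N{\left(g \right)} = -273 + g$ ($N{\left(g \right)} = \left(2 - 275\right) + g = -273 + g$)
$\frac{1}{\frac{505567}{344878} + N{\left(D \right)}} = \frac{1}{\frac{505567}{344878} - \frac{1093}{4}} = \frac{1}{- \frac{187464693}{689756}} = - \frac{689756}{187464693}$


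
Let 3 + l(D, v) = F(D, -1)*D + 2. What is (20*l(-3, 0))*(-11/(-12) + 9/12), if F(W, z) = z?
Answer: 200/3 ≈ 66.667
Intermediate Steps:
l(D, v) = -1 - D (l(D, v) = -3 + (-D + 2) = -3 + (2 - D) = -1 - D)
(20*l(-3, 0))*(-11/(-12) + 9/12) = (20*(-1 - 1*(-3)))*(-11/(-12) + 9/12) = (20*(-1 + 3))*(-11*(-1/12) + 9*(1/12)) = (20*2)*(11/12 + ¾) = 40*(5/3) = 200/3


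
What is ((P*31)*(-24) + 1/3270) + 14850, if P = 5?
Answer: 36395101/3270 ≈ 11130.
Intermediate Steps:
((P*31)*(-24) + 1/3270) + 14850 = ((5*31)*(-24) + 1/3270) + 14850 = (155*(-24) + 1/3270) + 14850 = (-3720 + 1/3270) + 14850 = -12164399/3270 + 14850 = 36395101/3270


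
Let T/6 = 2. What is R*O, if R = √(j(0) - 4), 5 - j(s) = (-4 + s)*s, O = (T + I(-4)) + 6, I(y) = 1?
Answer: 19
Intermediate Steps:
T = 12 (T = 6*2 = 12)
O = 19 (O = (12 + 1) + 6 = 13 + 6 = 19)
j(s) = 5 - s*(-4 + s) (j(s) = 5 - (-4 + s)*s = 5 - s*(-4 + s))
R = 1 (R = √((5 - 1*0² + 4*0) - 4) = √((5 - 1*0 + 0) - 4) = √((5 + 0 + 0) - 4) = √(5 - 4) = √1 = 1)
R*O = 1*19 = 19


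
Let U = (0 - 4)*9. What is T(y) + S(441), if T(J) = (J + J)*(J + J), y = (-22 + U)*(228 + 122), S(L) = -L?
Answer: 1648359559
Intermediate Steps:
U = -36 (U = -4*9 = -36)
y = -20300 (y = (-22 - 36)*(228 + 122) = -58*350 = -20300)
T(J) = 4*J² (T(J) = (2*J)*(2*J) = 4*J²)
T(y) + S(441) = 4*(-20300)² - 1*441 = 4*412090000 - 441 = 1648360000 - 441 = 1648359559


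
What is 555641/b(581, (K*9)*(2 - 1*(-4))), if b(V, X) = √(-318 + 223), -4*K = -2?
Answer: -555641*I*√95/95 ≈ -57008.0*I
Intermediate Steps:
K = ½ (K = -¼*(-2) = ½ ≈ 0.50000)
b(V, X) = I*√95 (b(V, X) = √(-95) = I*√95)
555641/b(581, (K*9)*(2 - 1*(-4))) = 555641/((I*√95)) = 555641*(-I*√95/95) = -555641*I*√95/95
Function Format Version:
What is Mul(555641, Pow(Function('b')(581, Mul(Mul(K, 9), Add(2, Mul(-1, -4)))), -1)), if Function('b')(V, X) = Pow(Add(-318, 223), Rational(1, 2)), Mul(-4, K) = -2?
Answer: Mul(Rational(-555641, 95), I, Pow(95, Rational(1, 2))) ≈ Mul(-57008., I)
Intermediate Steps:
K = Rational(1, 2) (K = Mul(Rational(-1, 4), -2) = Rational(1, 2) ≈ 0.50000)
Function('b')(V, X) = Mul(I, Pow(95, Rational(1, 2))) (Function('b')(V, X) = Pow(-95, Rational(1, 2)) = Mul(I, Pow(95, Rational(1, 2))))
Mul(555641, Pow(Function('b')(581, Mul(Mul(K, 9), Add(2, Mul(-1, -4)))), -1)) = Mul(555641, Pow(Mul(I, Pow(95, Rational(1, 2))), -1)) = Mul(555641, Mul(Rational(-1, 95), I, Pow(95, Rational(1, 2)))) = Mul(Rational(-555641, 95), I, Pow(95, Rational(1, 2)))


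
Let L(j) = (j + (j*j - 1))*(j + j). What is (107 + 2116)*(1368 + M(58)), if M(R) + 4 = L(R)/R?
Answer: 18241938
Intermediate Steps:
L(j) = 2*j*(-1 + j + j**2) (L(j) = (j + (j**2 - 1))*(2*j) = (j + (-1 + j**2))*(2*j) = (-1 + j + j**2)*(2*j) = 2*j*(-1 + j + j**2))
M(R) = -6 + 2*R + 2*R**2 (M(R) = -4 + (2*R*(-1 + R + R**2))/R = -4 + (-2 + 2*R + 2*R**2) = -6 + 2*R + 2*R**2)
(107 + 2116)*(1368 + M(58)) = (107 + 2116)*(1368 + (-6 + 2*58 + 2*58**2)) = 2223*(1368 + (-6 + 116 + 2*3364)) = 2223*(1368 + (-6 + 116 + 6728)) = 2223*(1368 + 6838) = 2223*8206 = 18241938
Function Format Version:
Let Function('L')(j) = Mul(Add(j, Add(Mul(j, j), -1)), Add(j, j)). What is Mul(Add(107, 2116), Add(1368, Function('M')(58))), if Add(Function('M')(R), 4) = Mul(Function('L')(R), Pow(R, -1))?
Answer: 18241938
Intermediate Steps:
Function('L')(j) = Mul(2, j, Add(-1, j, Pow(j, 2))) (Function('L')(j) = Mul(Add(j, Add(Pow(j, 2), -1)), Mul(2, j)) = Mul(Add(j, Add(-1, Pow(j, 2))), Mul(2, j)) = Mul(Add(-1, j, Pow(j, 2)), Mul(2, j)) = Mul(2, j, Add(-1, j, Pow(j, 2))))
Function('M')(R) = Add(-6, Mul(2, R), Mul(2, Pow(R, 2))) (Function('M')(R) = Add(-4, Mul(Mul(2, R, Add(-1, R, Pow(R, 2))), Pow(R, -1))) = Add(-4, Add(-2, Mul(2, R), Mul(2, Pow(R, 2)))) = Add(-6, Mul(2, R), Mul(2, Pow(R, 2))))
Mul(Add(107, 2116), Add(1368, Function('M')(58))) = Mul(Add(107, 2116), Add(1368, Add(-6, Mul(2, 58), Mul(2, Pow(58, 2))))) = Mul(2223, Add(1368, Add(-6, 116, Mul(2, 3364)))) = Mul(2223, Add(1368, Add(-6, 116, 6728))) = Mul(2223, Add(1368, 6838)) = Mul(2223, 8206) = 18241938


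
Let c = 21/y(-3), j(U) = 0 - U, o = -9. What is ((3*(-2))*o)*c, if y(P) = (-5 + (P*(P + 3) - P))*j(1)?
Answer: 567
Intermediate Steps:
j(U) = -U
y(P) = 5 + P - P*(3 + P) (y(P) = (-5 + (P*(P + 3) - P))*(-1*1) = (-5 + (P*(3 + P) - P))*(-1) = (-5 + (-P + P*(3 + P)))*(-1) = (-5 - P + P*(3 + P))*(-1) = 5 + P - P*(3 + P))
c = 21/2 (c = 21/(5 - 1*(-3)² - 2*(-3)) = 21/(5 - 1*9 + 6) = 21/(5 - 9 + 6) = 21/2 ≈ 10.500)
((3*(-2))*o)*c = ((3*(-2))*(-9))*(21/2) = -6*(-9)*(21/2) = 54*(21/2) = 567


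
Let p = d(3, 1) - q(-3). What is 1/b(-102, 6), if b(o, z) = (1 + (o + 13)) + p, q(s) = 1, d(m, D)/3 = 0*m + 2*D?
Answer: -1/83 ≈ -0.012048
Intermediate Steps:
d(m, D) = 6*D (d(m, D) = 3*(0*m + 2*D) = 3*(0 + 2*D) = 3*(2*D) = 6*D)
p = 5 (p = 6*1 - 1*1 = 6 - 1 = 5)
b(o, z) = 19 + o (b(o, z) = (1 + (o + 13)) + 5 = (1 + (13 + o)) + 5 = (14 + o) + 5 = 19 + o)
1/b(-102, 6) = 1/(19 - 102) = 1/(-83) = -1/83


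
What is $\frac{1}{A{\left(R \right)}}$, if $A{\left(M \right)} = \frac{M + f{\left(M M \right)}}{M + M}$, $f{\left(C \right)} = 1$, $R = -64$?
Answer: $\frac{128}{63} \approx 2.0317$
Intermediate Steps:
$A{\left(M \right)} = \frac{1 + M}{2 M}$ ($A{\left(M \right)} = \frac{M + 1}{M + M} = \frac{1 + M}{2 M}$)
$\frac{1}{A{\left(R \right)}} = \frac{1}{\frac{1}{2} \frac{1}{-64} \left(1 - 64\right)} = \frac{1}{\frac{1}{2} \left(- \frac{1}{64}\right) \left(-63\right)} = \frac{1}{\frac{63}{128}} = \frac{128}{63}$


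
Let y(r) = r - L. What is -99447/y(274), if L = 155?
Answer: -99447/119 ≈ -835.69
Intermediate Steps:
y(r) = -155 + r (y(r) = r - 1*155 = r - 155 = -155 + r)
-99447/y(274) = -99447/(-155 + 274) = -99447/119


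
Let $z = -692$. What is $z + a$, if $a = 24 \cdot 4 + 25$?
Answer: $-571$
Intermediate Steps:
$a = 121$ ($a = 96 + 25 = 121$)
$z + a = -692 + 121 = -571$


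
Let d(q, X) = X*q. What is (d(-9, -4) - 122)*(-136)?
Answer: 11696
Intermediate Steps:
(d(-9, -4) - 122)*(-136) = (-4*(-9) - 122)*(-136) = (36 - 122)*(-136) = -86*(-136) = 11696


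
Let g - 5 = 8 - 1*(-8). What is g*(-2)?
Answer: -42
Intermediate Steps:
g = 21 (g = 5 + (8 - 1*(-8)) = 5 + (8 + 8) = 5 + 16 = 21)
g*(-2) = 21*(-2) = -42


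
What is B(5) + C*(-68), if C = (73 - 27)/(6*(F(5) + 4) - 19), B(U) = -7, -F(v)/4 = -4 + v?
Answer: 2995/19 ≈ 157.63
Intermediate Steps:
F(v) = 16 - 4*v (F(v) = -4*(-4 + v) = 16 - 4*v)
C = -46/19 (C = (73 - 27)/(6*((16 - 4*5) + 4) - 19) = 46/(6*((16 - 20) + 4) - 19) = 46/(6*(-4 + 4) - 19) = 46/(6*0 - 19) = 46/(0 - 19) = 46/(-19) = 46*(-1/19) = -46/19 ≈ -2.4211)
B(5) + C*(-68) = -7 - 46/19*(-68) = -7 + 3128/19 = 2995/19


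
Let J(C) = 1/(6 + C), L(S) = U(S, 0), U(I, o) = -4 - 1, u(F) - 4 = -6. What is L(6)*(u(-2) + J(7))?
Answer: 125/13 ≈ 9.6154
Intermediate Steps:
u(F) = -2 (u(F) = 4 - 6 = -2)
U(I, o) = -5
L(S) = -5
L(6)*(u(-2) + J(7)) = -5*(-2 + 1/(6 + 7)) = -5*(-2 + 1/13) = -5*(-25/13) = 125/13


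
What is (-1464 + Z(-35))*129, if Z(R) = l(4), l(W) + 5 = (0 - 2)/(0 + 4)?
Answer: -379131/2 ≈ -1.8957e+5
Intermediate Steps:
l(W) = -11/2 (l(W) = -5 + (0 - 2)/(0 + 4) = -5 - 2/4 = -5 - 2*¼ = -5 - ½ = -11/2)
Z(R) = -11/2
(-1464 + Z(-35))*129 = (-1464 - 11/2)*129 = -2939/2*129 = -379131/2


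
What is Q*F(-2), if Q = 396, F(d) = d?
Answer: -792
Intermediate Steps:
Q*F(-2) = 396*(-2) = -792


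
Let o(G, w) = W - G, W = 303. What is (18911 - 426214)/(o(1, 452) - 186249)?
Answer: 407303/185947 ≈ 2.1904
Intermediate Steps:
o(G, w) = 303 - G
(18911 - 426214)/(o(1, 452) - 186249) = (18911 - 426214)/((303 - 1*1) - 186249) = -407303/((303 - 1) - 186249) = -407303/(302 - 186249) = -407303/(-185947) = -407303*(-1/185947) = 407303/185947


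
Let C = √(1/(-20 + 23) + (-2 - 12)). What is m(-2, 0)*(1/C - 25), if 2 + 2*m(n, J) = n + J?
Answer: 50 + 2*I*√123/41 ≈ 50.0 + 0.541*I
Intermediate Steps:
C = I*√123/3 (C = √(1/3 - 14) = √(⅓ - 14) = √(-41/3) = I*√123/3 ≈ 3.6968*I)
m(n, J) = -1 + J/2 + n/2 (m(n, J) = -1 + (n + J)/2 = -1 + (J + n)/2 = -1 + (J/2 + n/2) = -1 + J/2 + n/2)
m(-2, 0)*(1/C - 25) = (-1 + (½)*0 + (½)*(-2))*(1/(I*√123/3) - 25) = (-1 + 0 - 1)*(-I*√123/41 - 25) = -2*(-25 - I*√123/41) = 50 + 2*I*√123/41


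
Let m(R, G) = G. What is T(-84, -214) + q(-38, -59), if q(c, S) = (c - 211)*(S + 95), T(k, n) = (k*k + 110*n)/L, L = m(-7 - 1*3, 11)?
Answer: -115088/11 ≈ -10463.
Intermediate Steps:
L = 11
T(k, n) = 10*n + k**2/11 (T(k, n) = (k*k + 110*n)/11 = (k**2 + 110*n)*(1/11) = 10*n + k**2/11)
q(c, S) = (-211 + c)*(95 + S)
T(-84, -214) + q(-38, -59) = (10*(-214) + (1/11)*(-84)**2) + (-20045 - 211*(-59) + 95*(-38) - 59*(-38)) = (-2140 + (1/11)*7056) + (-20045 + 12449 - 3610 + 2242) = (-2140 + 7056/11) - 8964 = -16484/11 - 8964 = -115088/11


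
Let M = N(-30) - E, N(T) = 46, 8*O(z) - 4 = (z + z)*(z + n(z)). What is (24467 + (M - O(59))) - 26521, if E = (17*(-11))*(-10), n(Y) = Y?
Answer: -5619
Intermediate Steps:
O(z) = 1/2 + z**2/2 (O(z) = 1/2 + ((z + z)*(z + z))/8 = 1/2 + ((2*z)*(2*z))/8 = 1/2 + (4*z**2)/8 = 1/2 + z**2/2)
E = 1870 (E = -187*(-10) = 1870)
M = -1824 (M = 46 - 1*1870 = 46 - 1870 = -1824)
(24467 + (M - O(59))) - 26521 = (24467 + (-1824 - (1/2 + (1/2)*59**2))) - 26521 = (24467 + (-1824 - (1/2 + (1/2)*3481))) - 26521 = (24467 + (-1824 - (1/2 + 3481/2))) - 26521 = (24467 + (-1824 - 1*1741)) - 26521 = (24467 + (-1824 - 1741)) - 26521 = (24467 - 3565) - 26521 = 20902 - 26521 = -5619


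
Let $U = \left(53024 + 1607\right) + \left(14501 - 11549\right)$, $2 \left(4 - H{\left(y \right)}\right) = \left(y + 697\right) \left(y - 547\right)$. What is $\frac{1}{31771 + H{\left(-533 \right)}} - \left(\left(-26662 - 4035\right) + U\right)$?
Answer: $- \frac{3235326809}{120335} \approx -26886.0$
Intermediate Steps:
$H{\left(y \right)} = 4 - \frac{\left(-547 + y\right) \left(697 + y\right)}{2}$ ($H{\left(y \right)} = 4 - \frac{\left(y + 697\right) \left(y - 547\right)}{2} = 4 - \frac{\left(697 + y\right) \left(-547 + y\right)}{2} = 4 - \frac{\left(-547 + y\right) \left(697 + y\right)}{2}$)
$U = 57583$ ($U = 54631 + 2952 = 57583$)
$\frac{1}{31771 + H{\left(-533 \right)}} - \left(\left(-26662 - 4035\right) + U\right) = \frac{1}{31771 - \left(- \frac{461217}{2} + \frac{284089}{2}\right)} - \left(\left(-26662 - 4035\right) + 57583\right) = \frac{1}{31771 + \left(\frac{381267}{2} + 39975 - \frac{284089}{2}\right)} - \left(-30697 + 57583\right) = \frac{1}{31771 + \left(\frac{381267}{2} + 39975 - \frac{284089}{2}\right)} - 26886 = \frac{1}{31771 + 88564} - 26886 = \frac{1}{120335} - 26886 = - \frac{3235326809}{120335}$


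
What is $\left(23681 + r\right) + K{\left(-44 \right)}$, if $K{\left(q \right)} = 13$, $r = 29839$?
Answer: $53533$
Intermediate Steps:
$\left(23681 + r\right) + K{\left(-44 \right)} = \left(23681 + 29839\right) + 13 = 53520 + 13 = 53533$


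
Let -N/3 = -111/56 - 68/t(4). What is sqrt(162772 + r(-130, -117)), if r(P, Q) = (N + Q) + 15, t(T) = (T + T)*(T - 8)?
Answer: sqrt(7970809)/7 ≈ 403.32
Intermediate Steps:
t(T) = 2*T*(-8 + T) (t(T) = (2*T)*(-8 + T) = 2*T*(-8 + T))
N = -3/7 (N = -3*(-111/56 - 68*1/(8*(-8 + 4))) = -3*(-111*1/56 - 68/(2*4*(-4))) = -3*(-111/56 - 68/(-32)) = -3*(-111/56 - 68*(-1/32)) = -3*(-111/56 + 17/8) = -3*1/7 = -3/7 ≈ -0.42857)
r(P, Q) = 102/7 + Q (r(P, Q) = (-3/7 + Q) + 15 = 102/7 + Q)
sqrt(162772 + r(-130, -117)) = sqrt(162772 + (102/7 - 117)) = sqrt(162772 - 717/7) = sqrt(1138687/7) = sqrt(7970809)/7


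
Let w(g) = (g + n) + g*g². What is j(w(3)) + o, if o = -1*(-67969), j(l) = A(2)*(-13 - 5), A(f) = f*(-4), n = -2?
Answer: 68113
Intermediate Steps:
A(f) = -4*f
w(g) = -2 + g + g³ (w(g) = (g - 2) + g*g² = (-2 + g) + g³ = -2 + g + g³)
j(l) = 144 (j(l) = (-4*2)*(-13 - 5) = -8*(-18) = 144)
o = 67969
j(w(3)) + o = 144 + 67969 = 68113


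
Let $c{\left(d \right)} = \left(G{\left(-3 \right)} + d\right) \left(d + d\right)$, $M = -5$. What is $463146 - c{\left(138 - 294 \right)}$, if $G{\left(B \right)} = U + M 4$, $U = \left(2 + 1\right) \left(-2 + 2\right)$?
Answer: $408234$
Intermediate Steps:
$U = 0$ ($U = 3 \cdot 0 = 0$)
$G{\left(B \right)} = -20$ ($G{\left(B \right)} = 0 - 20 = -20$)
$c{\left(d \right)} = 2 d \left(-20 + d\right)$ ($c{\left(d \right)} = \left(-20 + d\right) \left(d + d\right) = \left(-20 + d\right) 2 d = 2 d \left(-20 + d\right)$)
$463146 - c{\left(138 - 294 \right)} = 463146 - 2 \left(138 - 294\right) \left(-20 + \left(138 - 294\right)\right) = 463146 - 2 \left(-156\right) \left(-20 - 156\right) = 463146 - 2 \left(-156\right) \left(-176\right) = 463146 - 54912 = 408234$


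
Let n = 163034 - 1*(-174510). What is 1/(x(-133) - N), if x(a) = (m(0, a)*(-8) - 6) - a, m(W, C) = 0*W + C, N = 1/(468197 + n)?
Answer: 805741/959637530 ≈ 0.00083963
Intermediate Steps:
n = 337544 (n = 163034 + 174510 = 337544)
N = 1/805741 (N = 1/(468197 + 337544) = 1/805741 ≈ 1.2411e-6)
m(W, C) = C (m(W, C) = 0 + C = C)
x(a) = -6 - 9*a (x(a) = (a*(-8) - 6) - a = (-8*a - 6) - a = (-6 - 8*a) - a = -6 - 9*a)
1/(x(-133) - N) = 1/((-6 - 9*(-133)) - 1*1/805741) = 1/((-6 + 1197) - 1/805741) = 1/(1191 - 1/805741) = 1/(959637530/805741) = 805741/959637530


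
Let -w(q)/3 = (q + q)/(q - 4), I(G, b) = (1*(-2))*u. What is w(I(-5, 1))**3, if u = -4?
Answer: -1728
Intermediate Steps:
I(G, b) = 8 (I(G, b) = (1*(-2))*(-4) = -2*(-4) = 8)
w(q) = -6*q/(-4 + q) (w(q) = -3*(q + q)/(q - 4) = -3*2*q/(-4 + q) = -6*q/(-4 + q))
w(I(-5, 1))**3 = (-6*8/(-4 + 8))**3 = (-6*8/4)**3 = (-6*8*1/4)**3 = (-12)**3 = -1728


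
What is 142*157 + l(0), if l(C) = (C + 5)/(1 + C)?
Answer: 22299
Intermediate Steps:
l(C) = (5 + C)/(1 + C)
142*157 + l(0) = 142*157 + (5 + 0)/(1 + 0) = 22294 + 5/1 = 22294 + 1*5 = 22294 + 5 = 22299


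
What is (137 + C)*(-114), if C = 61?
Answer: -22572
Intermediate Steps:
(137 + C)*(-114) = (137 + 61)*(-114) = 198*(-114) = -22572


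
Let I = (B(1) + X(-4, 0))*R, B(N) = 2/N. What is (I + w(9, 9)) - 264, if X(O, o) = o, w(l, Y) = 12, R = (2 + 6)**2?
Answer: -124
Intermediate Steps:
R = 64 (R = 8**2 = 64)
I = 128 (I = (2/1 + 0)*64 = (2*1 + 0)*64 = (2 + 0)*64 = 2*64 = 128)
(I + w(9, 9)) - 264 = (128 + 12) - 264 = 140 - 264 = -124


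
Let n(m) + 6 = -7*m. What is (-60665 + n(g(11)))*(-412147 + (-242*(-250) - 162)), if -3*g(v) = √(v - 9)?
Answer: 21344603839 - 2462663*√2/3 ≈ 2.1343e+10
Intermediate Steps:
g(v) = -√(-9 + v)/3 (g(v) = -√(v - 9)/3 = -√(-9 + v)/3)
n(m) = -6 - 7*m
(-60665 + n(g(11)))*(-412147 + (-242*(-250) - 162)) = (-60665 + (-6 - (-7)*√(-9 + 11)/3))*(-412147 + (-242*(-250) - 162)) = (-60665 + (-6 - (-7)*√2/3))*(-412147 + (60500 - 162)) = (-60665 + (-6 + 7*√2/3))*(-412147 + 60338) = (-60671 + 7*√2/3)*(-351809) = 21344603839 - 2462663*√2/3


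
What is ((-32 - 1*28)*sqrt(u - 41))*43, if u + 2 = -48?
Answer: -2580*I*sqrt(91) ≈ -24612.0*I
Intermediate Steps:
u = -50 (u = -2 - 48 = -50)
((-32 - 1*28)*sqrt(u - 41))*43 = ((-32 - 1*28)*sqrt(-50 - 41))*43 = ((-32 - 28)*sqrt(-91))*43 = -60*I*sqrt(91)*43 = -2580*I*sqrt(91)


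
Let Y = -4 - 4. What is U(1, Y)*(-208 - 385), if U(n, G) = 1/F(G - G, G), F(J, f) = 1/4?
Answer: -2372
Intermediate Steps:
Y = -8
F(J, f) = 1/4
U(n, G) = 4 (U(n, G) = 1/(1/4) = 4)
U(1, Y)*(-208 - 385) = 4*(-208 - 385) = 4*(-593) = -2372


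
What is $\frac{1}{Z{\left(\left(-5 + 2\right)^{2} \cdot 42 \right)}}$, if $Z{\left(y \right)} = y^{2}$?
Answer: $\frac{1}{142884} \approx 6.9987 \cdot 10^{-6}$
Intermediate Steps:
$\frac{1}{Z{\left(\left(-5 + 2\right)^{2} \cdot 42 \right)}} = \frac{1}{\left(\left(-5 + 2\right)^{2} \cdot 42\right)^{2}} = \frac{1}{\left(\left(-3\right)^{2} \cdot 42\right)^{2}} = \frac{1}{\left(9 \cdot 42\right)^{2}} = \frac{1}{378^{2}} = \frac{1}{142884}$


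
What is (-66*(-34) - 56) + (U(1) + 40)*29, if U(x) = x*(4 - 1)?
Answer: 3435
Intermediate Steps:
U(x) = 3*x (U(x) = x*3 = 3*x)
(-66*(-34) - 56) + (U(1) + 40)*29 = (-66*(-34) - 56) + (3*1 + 40)*29 = (2244 - 56) + (3 + 40)*29 = 2188 + 43*29 = 2188 + 1247 = 3435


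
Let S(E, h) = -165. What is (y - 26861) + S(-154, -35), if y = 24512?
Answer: -2514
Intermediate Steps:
(y - 26861) + S(-154, -35) = (24512 - 26861) - 165 = -2349 - 165 = -2514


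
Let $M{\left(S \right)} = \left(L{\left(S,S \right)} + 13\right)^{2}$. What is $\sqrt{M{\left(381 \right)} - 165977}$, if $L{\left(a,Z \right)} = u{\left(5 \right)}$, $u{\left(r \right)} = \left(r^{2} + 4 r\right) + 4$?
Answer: $i \sqrt{162133} \approx 402.66 i$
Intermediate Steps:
$u{\left(r \right)} = 4 + r^{2} + 4 r$
$L{\left(a,Z \right)} = 49$ ($L{\left(a,Z \right)} = 4 + 5^{2} + 4 \cdot 5 = 4 + 25 + 20 = 49$)
$M{\left(S \right)} = 3844$ ($M{\left(S \right)} = \left(49 + 13\right)^{2} = 62^{2} = 3844$)
$\sqrt{M{\left(381 \right)} - 165977} = \sqrt{3844 - 165977} = \sqrt{-162133} = i \sqrt{162133}$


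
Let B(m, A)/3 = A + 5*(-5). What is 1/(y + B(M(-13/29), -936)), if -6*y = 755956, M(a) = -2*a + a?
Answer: -3/386627 ≈ -7.7594e-6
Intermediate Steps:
M(a) = -a
y = -377978/3 (y = -1/6*755956 = -377978/3 ≈ -1.2599e+5)
B(m, A) = -75 + 3*A (B(m, A) = 3*(A + 5*(-5)) = 3*(A - 25) = 3*(-25 + A) = -75 + 3*A)
1/(y + B(M(-13/29), -936)) = 1/(-377978/3 + (-75 + 3*(-936))) = 1/(-377978/3 + (-75 - 2808)) = 1/(-377978/3 - 2883) = 1/(-386627/3) = -3/386627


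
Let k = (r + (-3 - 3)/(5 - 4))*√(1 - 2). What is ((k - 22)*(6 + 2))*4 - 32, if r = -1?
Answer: -736 - 224*I ≈ -736.0 - 224.0*I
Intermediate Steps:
k = -7*I (k = (-1 + (-3 - 3)/(5 - 4))*√(1 - 2) = (-1 - 6/1)*√(-1) = (-1 - 6*1)*I = (-1 - 6)*I = -7*I ≈ -7.0*I)
((k - 22)*(6 + 2))*4 - 32 = ((-7*I - 22)*(6 + 2))*4 - 32 = ((-22 - 7*I)*8)*4 - 32 = (-176 - 56*I)*4 - 32 = (-704 - 224*I) - 32 = -736 - 224*I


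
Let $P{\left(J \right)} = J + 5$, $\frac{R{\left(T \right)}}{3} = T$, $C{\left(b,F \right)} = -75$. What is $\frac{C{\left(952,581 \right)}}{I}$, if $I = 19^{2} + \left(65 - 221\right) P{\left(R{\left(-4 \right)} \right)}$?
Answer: $- \frac{75}{1453} \approx -0.051617$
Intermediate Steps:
$R{\left(T \right)} = 3 T$
$P{\left(J \right)} = 5 + J$
$I = 1453$ ($I = 19^{2} + \left(65 - 221\right) \left(5 + 3 \left(-4\right)\right) = 361 + \left(65 - 221\right) \left(5 - 12\right) = 361 - -1092 = 361 + 1092 = 1453$)
$\frac{C{\left(952,581 \right)}}{I} = - \frac{75}{1453}$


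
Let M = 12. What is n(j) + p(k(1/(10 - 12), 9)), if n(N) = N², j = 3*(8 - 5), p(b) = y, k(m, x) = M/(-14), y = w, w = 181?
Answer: 262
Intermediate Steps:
y = 181
k(m, x) = -6/7 (k(m, x) = 12/(-14) = 12*(-1/14) = -6/7)
p(b) = 181
j = 9 (j = 3*3 = 9)
n(j) + p(k(1/(10 - 12), 9)) = 9² + 181 = 81 + 181 = 262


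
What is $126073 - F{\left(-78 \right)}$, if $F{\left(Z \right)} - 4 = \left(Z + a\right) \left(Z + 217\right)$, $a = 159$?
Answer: $114810$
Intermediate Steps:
$F{\left(Z \right)} = 4 + \left(159 + Z\right) \left(217 + Z\right)$ ($F{\left(Z \right)} = 4 + \left(Z + 159\right) \left(Z + 217\right) = 4 + \left(159 + Z\right) \left(217 + Z\right)$)
$126073 - F{\left(-78 \right)} = 126073 - \left(34507 + \left(-78\right)^{2} + 376 \left(-78\right)\right) = 126073 - \left(34507 + 6084 - 29328\right) = 126073 - 11263 = 114810$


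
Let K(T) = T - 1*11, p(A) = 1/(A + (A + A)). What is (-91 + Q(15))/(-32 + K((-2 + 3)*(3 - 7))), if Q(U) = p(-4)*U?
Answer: 369/188 ≈ 1.9628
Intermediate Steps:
p(A) = 1/(3*A) (p(A) = 1/(A + 2*A) = 1/(3*A))
K(T) = -11 + T (K(T) = T - 11 = -11 + T)
Q(U) = -U/12 (Q(U) = ((⅓)/(-4))*U = ((⅓)*(-¼))*U = -U/12)
(-91 + Q(15))/(-32 + K((-2 + 3)*(3 - 7))) = (-91 - 1/12*15)/(-32 + (-11 + (-2 + 3)*(3 - 7))) = (-91 - 5/4)/(-32 + (-11 + 1*(-4))) = -369/(4*(-32 + (-11 - 4))) = -369/(4*(-32 - 15)) = -369/4/(-47) = -369/4*(-1/47) = 369/188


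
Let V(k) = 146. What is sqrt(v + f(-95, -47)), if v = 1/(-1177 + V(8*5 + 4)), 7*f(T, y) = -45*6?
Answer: I*sqrt(2009046809)/7217 ≈ 6.2107*I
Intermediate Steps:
f(T, y) = -270/7 (f(T, y) = (-45*6)/7 = (1/7)*(-270) = -270/7)
v = -1/1031 (v = 1/(-1177 + 146) = 1/(-1031) = -1/1031 ≈ -0.00096993)
sqrt(v + f(-95, -47)) = sqrt(-1/1031 - 270/7) = sqrt(-278377/7217) = I*sqrt(2009046809)/7217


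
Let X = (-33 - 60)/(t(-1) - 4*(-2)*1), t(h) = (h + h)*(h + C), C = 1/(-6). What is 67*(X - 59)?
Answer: -4556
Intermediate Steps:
C = -⅙ ≈ -0.16667
t(h) = 2*h*(-⅙ + h) (t(h) = (h + h)*(h - ⅙) = (2*h)*(-⅙ + h) = 2*h*(-⅙ + h))
X = -9 (X = (-33 - 60)/((⅓)*(-1)*(-1 + 6*(-1)) - 4*(-2)*1) = -93/((⅓)*(-1)*(-1 - 6) + 8*1) = -93/((⅓)*(-1)*(-7) + 8) = -93/(7/3 + 8) = -93/31/3 = -93*3/31 = -9)
67*(X - 59) = 67*(-9 - 59) = 67*(-68) = -4556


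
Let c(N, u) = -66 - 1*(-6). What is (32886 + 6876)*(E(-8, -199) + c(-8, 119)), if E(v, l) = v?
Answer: -2703816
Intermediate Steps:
c(N, u) = -60 (c(N, u) = -66 + 6 = -60)
(32886 + 6876)*(E(-8, -199) + c(-8, 119)) = (32886 + 6876)*(-8 - 60) = 39762*(-68) = -2703816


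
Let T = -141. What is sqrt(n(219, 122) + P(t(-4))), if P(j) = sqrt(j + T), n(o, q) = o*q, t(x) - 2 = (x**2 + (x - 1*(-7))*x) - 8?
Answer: sqrt(26718 + I*sqrt(143)) ≈ 163.46 + 0.0366*I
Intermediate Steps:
t(x) = -6 + x**2 + x*(7 + x) (t(x) = 2 + ((x**2 + (x - 1*(-7))*x) - 8) = 2 + ((x**2 + (x + 7)*x) - 8) = 2 + ((x**2 + (7 + x)*x) - 8) = 2 + ((x**2 + x*(7 + x)) - 8) = 2 + (-8 + x**2 + x*(7 + x)) = -6 + x**2 + x*(7 + x))
P(j) = sqrt(-141 + j) (P(j) = sqrt(j - 141) = sqrt(-141 + j))
sqrt(n(219, 122) + P(t(-4))) = sqrt(219*122 + sqrt(-141 + (-6 + 2*(-4)**2 + 7*(-4)))) = sqrt(26718 + sqrt(-141 + (-6 + 2*16 - 28))) = sqrt(26718 + sqrt(-141 + (-6 + 32 - 28))) = sqrt(26718 + sqrt(-141 - 2)) = sqrt(26718 + sqrt(-143)) = sqrt(26718 + I*sqrt(143))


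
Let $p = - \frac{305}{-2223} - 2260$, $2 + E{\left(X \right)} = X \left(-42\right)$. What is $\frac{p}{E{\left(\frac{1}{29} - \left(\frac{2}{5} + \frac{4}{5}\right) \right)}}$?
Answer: $- \frac{19687375}{409032} \approx -48.132$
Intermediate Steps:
$E{\left(X \right)} = -2 - 42 X$ ($E{\left(X \right)} = -2 + X \left(-42\right) = -2 - 42 X$)
$p = - \frac{5023675}{2223}$ ($p = \left(-305\right) \left(- \frac{1}{2223}\right) - 2260 = \frac{305}{2223} - 2260 = - \frac{5023675}{2223} \approx -2259.9$)
$\frac{p}{E{\left(\frac{1}{29} - \left(\frac{2}{5} + \frac{4}{5}\right) \right)}} = - \frac{5023675}{2223 \left(-2 - 42 \left(\frac{1}{29} - \left(\frac{2}{5} + \frac{4}{5}\right)\right)\right)} = - \frac{5023675}{2223 \left(-2 - 42 \left(\frac{1}{29} - \frac{6}{5}\right)\right)} = - \frac{5023675}{2223 \left(-2 - - \frac{7098}{145}\right)} = - \frac{5023675}{2223 \left(-2 + \frac{7098}{145}\right)} = - \frac{5023675}{2223 \cdot \frac{6808}{145}} = \left(- \frac{5023675}{2223}\right) \frac{145}{6808} = - \frac{19687375}{409032}$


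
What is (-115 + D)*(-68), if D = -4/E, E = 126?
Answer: 492796/63 ≈ 7822.2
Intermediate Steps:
D = -2/63 (D = -4/126 = -4*1/126 = -2/63 ≈ -0.031746)
(-115 + D)*(-68) = (-115 - 2/63)*(-68) = -7247/63*(-68) = 492796/63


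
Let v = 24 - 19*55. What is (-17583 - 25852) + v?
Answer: -44456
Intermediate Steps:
v = -1021 (v = 24 - 1045 = -1021)
(-17583 - 25852) + v = (-17583 - 25852) - 1021 = -43435 - 1021 = -44456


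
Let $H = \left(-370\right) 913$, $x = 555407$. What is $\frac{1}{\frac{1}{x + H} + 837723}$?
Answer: $\frac{217597}{182286011632} \approx 1.1937 \cdot 10^{-6}$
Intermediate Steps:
$H = -337810$
$\frac{1}{\frac{1}{x + H} + 837723} = \frac{1}{\frac{1}{555407 - 337810} + 837723} = \frac{1}{\frac{1}{217597} + 837723} = \frac{1}{\frac{182286011632}{217597}} = \frac{217597}{182286011632}$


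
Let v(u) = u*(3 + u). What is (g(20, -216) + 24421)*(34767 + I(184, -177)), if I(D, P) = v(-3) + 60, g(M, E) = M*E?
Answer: 700057527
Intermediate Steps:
g(M, E) = E*M
I(D, P) = 60 (I(D, P) = -3*(3 - 3) + 60 = -3*0 + 60 = 0 + 60 = 60)
(g(20, -216) + 24421)*(34767 + I(184, -177)) = (-216*20 + 24421)*(34767 + 60) = (-4320 + 24421)*34827 = 20101*34827 = 700057527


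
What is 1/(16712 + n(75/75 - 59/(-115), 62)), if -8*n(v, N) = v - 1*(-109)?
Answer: 920/15362331 ≈ 5.9887e-5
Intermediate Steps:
n(v, N) = -109/8 - v/8 (n(v, N) = -(v - 1*(-109))/8 = -(v + 109)/8 = -(109 + v)/8 = -109/8 - v/8)
1/(16712 + n(75/75 - 59/(-115), 62)) = 1/(16712 + (-109/8 - (75/75 - 59/(-115))/8)) = 1/(16712 + (-109/8 - (75*(1/75) - 59*(-1/115))/8)) = 1/(16712 + (-109/8 - (1 + 59/115)/8)) = 1/(16712 + (-109/8 - ⅛*174/115)) = 1/(16712 + (-109/8 - 87/460)) = 1/(16712 - 12709/920) = 1/(15362331/920) = 920/15362331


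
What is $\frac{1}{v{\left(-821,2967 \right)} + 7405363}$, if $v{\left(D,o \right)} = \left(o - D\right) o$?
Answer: $\frac{1}{18644359} \approx 5.3636 \cdot 10^{-8}$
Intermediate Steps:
$v{\left(D,o \right)} = o \left(o - D\right)$
$\frac{1}{v{\left(-821,2967 \right)} + 7405363} = \frac{1}{2967 \left(2967 - -821\right) + 7405363} = \frac{1}{2967 \left(2967 + 821\right) + 7405363} = \frac{1}{2967 \cdot 3788 + 7405363} = \frac{1}{11238996 + 7405363} = \frac{1}{18644359}$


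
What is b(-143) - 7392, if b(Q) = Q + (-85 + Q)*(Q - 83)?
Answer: 43993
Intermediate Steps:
b(Q) = Q + (-85 + Q)*(-83 + Q)
b(-143) - 7392 = (7055 + (-143)² - 167*(-143)) - 7392 = (7055 + 20449 + 23881) - 7392 = 51385 - 7392 = 43993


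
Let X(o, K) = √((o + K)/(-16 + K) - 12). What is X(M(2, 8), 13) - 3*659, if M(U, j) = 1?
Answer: -1977 + 5*I*√6/3 ≈ -1977.0 + 4.0825*I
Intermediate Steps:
X(o, K) = √(-12 + (K + o)/(-16 + K)) (X(o, K) = √((K + o)/(-16 + K) - 12) = √(-12 + (K + o)/(-16 + K)))
X(M(2, 8), 13) - 3*659 = √((192 + 1 - 11*13)/(-16 + 13)) - 3*659 = √((192 + 1 - 143)/(-3)) - 1977 = √(-⅓*50) - 1977 = √(-50/3) - 1977 = 5*I*√6/3 - 1977 = -1977 + 5*I*√6/3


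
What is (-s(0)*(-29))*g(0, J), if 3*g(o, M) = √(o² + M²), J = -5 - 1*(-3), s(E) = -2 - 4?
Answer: -116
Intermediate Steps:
s(E) = -6
J = -2 (J = -5 + 3 = -2)
g(o, M) = √(M² + o²)/3 (g(o, M) = √(o² + M²)/3 = √(M² + o²)/3)
(-s(0)*(-29))*g(0, J) = (-1*(-6)*(-29))*(√((-2)² + 0²)/3) = (6*(-29))*(√(4 + 0)/3) = -58*√4 = -58*2 = -174*⅔ = -116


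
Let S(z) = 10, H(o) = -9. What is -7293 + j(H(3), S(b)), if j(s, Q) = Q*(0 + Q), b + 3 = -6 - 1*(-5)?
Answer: -7193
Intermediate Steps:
b = -4 (b = -3 + (-6 - 1*(-5)) = -3 + (-6 + 5) = -3 - 1 = -4)
j(s, Q) = Q² (j(s, Q) = Q*Q = Q²)
-7293 + j(H(3), S(b)) = -7293 + 10² = -7293 + 100 = -7193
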